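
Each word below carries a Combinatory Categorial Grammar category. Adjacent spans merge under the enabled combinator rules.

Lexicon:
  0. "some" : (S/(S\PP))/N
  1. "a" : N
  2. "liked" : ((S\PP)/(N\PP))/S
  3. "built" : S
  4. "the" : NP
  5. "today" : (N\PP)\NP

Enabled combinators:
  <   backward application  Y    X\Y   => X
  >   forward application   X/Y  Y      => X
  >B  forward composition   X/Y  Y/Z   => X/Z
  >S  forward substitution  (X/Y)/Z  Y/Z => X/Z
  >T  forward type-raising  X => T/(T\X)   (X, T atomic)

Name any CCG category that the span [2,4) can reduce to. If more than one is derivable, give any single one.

[0,6] S   >
  [0,2] S/(S\PP)   >
    [0,1] "some" : (S/(S\PP))/N
    [1,2] "a" : N
  [2,6] S\PP   >
    [2,4] (S\PP)/(N\PP)   >
      [2,3] "liked" : ((S\PP)/(N\PP))/S
      [3,4] "built" : S
    [4,6] N\PP   <
      [4,5] "the" : NP
      [5,6] "today" : (N\PP)\NP

(S\PP)/(N\PP)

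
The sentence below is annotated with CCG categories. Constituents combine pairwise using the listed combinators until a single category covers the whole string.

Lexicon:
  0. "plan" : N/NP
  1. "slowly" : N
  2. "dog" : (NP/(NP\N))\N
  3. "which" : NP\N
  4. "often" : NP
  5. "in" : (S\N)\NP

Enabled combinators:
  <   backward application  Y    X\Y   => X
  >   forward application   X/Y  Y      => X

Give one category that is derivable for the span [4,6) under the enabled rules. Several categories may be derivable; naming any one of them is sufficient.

[0,6] S   <
  [0,4] N   >
    [0,1] "plan" : N/NP
    [1,4] NP   >
      [1,3] NP/(NP\N)   <
        [1,2] "slowly" : N
        [2,3] "dog" : (NP/(NP\N))\N
      [3,4] "which" : NP\N
  [4,6] S\N   <
    [4,5] "often" : NP
    [5,6] "in" : (S\N)\NP

S\N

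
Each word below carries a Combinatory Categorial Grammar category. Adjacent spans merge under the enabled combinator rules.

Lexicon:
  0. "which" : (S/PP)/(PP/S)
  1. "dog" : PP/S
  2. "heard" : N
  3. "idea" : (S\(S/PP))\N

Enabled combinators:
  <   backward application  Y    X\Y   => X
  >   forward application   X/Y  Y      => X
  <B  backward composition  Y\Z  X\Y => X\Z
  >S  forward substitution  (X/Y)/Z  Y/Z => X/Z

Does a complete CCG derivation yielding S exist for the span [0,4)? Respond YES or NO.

[0,4] S   <
  [0,2] S/PP   >
    [0,1] "which" : (S/PP)/(PP/S)
    [1,2] "dog" : PP/S
  [2,4] S\(S/PP)   <
    [2,3] "heard" : N
    [3,4] "idea" : (S\(S/PP))\N

YES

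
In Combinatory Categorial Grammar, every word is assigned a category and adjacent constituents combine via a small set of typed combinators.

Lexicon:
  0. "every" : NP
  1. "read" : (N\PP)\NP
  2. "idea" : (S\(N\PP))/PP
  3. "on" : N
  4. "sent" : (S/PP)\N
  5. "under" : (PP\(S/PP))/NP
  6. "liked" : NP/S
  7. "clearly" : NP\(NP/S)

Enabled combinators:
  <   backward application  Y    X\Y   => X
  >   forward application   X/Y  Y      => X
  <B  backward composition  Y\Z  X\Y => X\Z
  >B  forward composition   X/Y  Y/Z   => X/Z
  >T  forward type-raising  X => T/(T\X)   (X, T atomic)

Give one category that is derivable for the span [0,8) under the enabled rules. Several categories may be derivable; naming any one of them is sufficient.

[0,8] S   <
  [0,1] "every" : NP
  [1,8] S\NP   <B
    [1,2] "read" : (N\PP)\NP
    [2,8] S\(N\PP)   >
      [2,3] "idea" : (S\(N\PP))/PP
      [3,8] PP   >
        [3,4] PP/(PP\N)   >T
          [3,4] "on" : N
        [4,8] PP\N   <B
          [4,5] "sent" : (S/PP)\N
          [5,8] PP\(S/PP)   >
            [5,6] "under" : (PP\(S/PP))/NP
            [6,8] NP   <
              [6,7] "liked" : NP/S
              [7,8] "clearly" : NP\(NP/S)

S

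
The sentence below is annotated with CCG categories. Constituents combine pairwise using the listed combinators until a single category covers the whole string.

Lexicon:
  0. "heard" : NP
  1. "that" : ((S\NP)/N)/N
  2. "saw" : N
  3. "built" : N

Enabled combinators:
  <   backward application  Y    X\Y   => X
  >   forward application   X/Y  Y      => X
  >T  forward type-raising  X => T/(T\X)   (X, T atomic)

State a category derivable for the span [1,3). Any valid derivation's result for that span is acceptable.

(S\NP)/N

[0,4] S   <
  [0,1] "heard" : NP
  [1,4] S\NP   >
    [1,3] (S\NP)/N   >
      [1,2] "that" : ((S\NP)/N)/N
      [2,3] "saw" : N
    [3,4] "built" : N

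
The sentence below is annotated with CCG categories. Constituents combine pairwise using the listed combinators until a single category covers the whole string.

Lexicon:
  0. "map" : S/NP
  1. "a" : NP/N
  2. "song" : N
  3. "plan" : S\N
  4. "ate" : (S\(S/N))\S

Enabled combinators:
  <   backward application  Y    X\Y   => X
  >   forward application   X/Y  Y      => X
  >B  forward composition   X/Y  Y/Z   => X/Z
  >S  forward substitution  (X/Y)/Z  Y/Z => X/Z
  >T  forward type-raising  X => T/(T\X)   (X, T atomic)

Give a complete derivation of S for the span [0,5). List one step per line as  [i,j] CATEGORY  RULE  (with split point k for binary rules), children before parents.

[0,1] S/NP  lex  "map"
[1,2] NP/N  lex  "a"
[0,2] S/N  >B  k=1
[2,3] N  lex  "song"
[2,3] S/(S\N)  >T
[3,4] S\N  lex  "plan"
[2,4] S  >  k=3
[4,5] (S\(S/N))\S  lex  "ate"
[2,5] S\(S/N)  <  k=4
[0,5] S  <  k=2

[0,5] S   <
  [0,2] S/N   >B
    [0,1] "map" : S/NP
    [1,2] "a" : NP/N
  [2,5] S\(S/N)   <
    [2,4] S   >
      [2,3] S/(S\N)   >T
        [2,3] "song" : N
      [3,4] "plan" : S\N
    [4,5] "ate" : (S\(S/N))\S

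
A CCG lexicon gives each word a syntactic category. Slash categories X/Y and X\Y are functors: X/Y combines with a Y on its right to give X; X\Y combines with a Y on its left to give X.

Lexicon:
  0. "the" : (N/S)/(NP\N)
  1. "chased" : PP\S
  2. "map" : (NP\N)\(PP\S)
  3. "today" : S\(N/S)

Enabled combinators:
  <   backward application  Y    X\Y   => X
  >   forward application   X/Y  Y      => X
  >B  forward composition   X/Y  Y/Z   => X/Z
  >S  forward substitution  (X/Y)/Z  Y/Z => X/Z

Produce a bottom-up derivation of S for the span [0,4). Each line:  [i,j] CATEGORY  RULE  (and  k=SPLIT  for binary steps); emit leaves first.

[0,4] S   <
  [0,3] N/S   >
    [0,1] "the" : (N/S)/(NP\N)
    [1,3] NP\N   <
      [1,2] "chased" : PP\S
      [2,3] "map" : (NP\N)\(PP\S)
  [3,4] "today" : S\(N/S)

[0,1] (N/S)/(NP\N)  lex  "the"
[1,2] PP\S  lex  "chased"
[2,3] (NP\N)\(PP\S)  lex  "map"
[1,3] NP\N  <  k=2
[0,3] N/S  >  k=1
[3,4] S\(N/S)  lex  "today"
[0,4] S  <  k=3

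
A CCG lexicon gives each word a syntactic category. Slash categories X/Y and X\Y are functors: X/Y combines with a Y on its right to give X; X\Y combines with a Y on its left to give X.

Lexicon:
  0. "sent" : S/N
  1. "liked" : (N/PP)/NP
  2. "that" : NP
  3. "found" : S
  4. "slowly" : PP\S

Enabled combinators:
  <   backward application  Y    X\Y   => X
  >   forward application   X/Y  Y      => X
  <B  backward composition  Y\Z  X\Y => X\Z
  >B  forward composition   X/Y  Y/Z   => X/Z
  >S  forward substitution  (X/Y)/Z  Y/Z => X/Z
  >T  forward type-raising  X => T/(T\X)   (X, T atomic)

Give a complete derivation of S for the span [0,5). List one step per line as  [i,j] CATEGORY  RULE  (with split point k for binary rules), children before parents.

[0,5] S   >
  [0,3] S/PP   >B
    [0,1] "sent" : S/N
    [1,3] N/PP   >
      [1,2] "liked" : (N/PP)/NP
      [2,3] "that" : NP
  [3,5] PP   >
    [3,4] PP/(PP\S)   >T
      [3,4] "found" : S
    [4,5] "slowly" : PP\S

[0,1] S/N  lex  "sent"
[1,2] (N/PP)/NP  lex  "liked"
[2,3] NP  lex  "that"
[1,3] N/PP  >  k=2
[0,3] S/PP  >B  k=1
[3,4] S  lex  "found"
[3,4] PP/(PP\S)  >T
[4,5] PP\S  lex  "slowly"
[3,5] PP  >  k=4
[0,5] S  >  k=3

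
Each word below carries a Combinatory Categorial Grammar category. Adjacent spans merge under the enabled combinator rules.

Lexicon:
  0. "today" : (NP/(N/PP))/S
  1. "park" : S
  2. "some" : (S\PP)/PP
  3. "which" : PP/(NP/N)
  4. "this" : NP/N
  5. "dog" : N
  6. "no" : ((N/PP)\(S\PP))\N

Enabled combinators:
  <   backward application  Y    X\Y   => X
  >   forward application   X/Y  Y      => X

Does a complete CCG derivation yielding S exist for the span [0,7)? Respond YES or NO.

NO

(NP/(N/PP))/S S (S\PP)/PP PP/(NP/N) NP/N N ((N/PP)\(S\PP))\N
CKY chart[0,7] = {NP}; S ∉ chart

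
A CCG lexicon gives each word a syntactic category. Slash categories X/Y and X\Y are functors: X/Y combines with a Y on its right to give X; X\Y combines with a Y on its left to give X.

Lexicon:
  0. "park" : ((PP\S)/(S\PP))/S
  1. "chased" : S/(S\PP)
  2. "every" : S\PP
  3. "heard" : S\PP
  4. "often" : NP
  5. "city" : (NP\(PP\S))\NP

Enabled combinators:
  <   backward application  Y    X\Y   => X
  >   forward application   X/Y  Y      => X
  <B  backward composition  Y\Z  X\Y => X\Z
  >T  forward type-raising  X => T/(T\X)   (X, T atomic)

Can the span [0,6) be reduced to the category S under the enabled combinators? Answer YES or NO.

NO

((PP\S)/(S\PP))/S S/(S\PP) S\PP S\PP NP (NP\(PP\S))\NP
CKY chart[0,6] = {N/(N\NP), NP, NP/(NP\NP), PP/(PP\NP), S/(S\NP)}; S ∉ chart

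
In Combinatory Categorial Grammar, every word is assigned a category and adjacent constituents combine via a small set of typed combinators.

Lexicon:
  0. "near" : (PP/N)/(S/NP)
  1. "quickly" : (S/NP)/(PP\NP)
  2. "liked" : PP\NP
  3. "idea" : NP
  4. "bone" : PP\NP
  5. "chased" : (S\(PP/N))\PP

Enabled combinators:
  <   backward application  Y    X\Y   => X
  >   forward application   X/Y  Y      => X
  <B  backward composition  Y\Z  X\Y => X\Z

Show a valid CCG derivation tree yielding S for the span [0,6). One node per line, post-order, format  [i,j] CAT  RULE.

[0,1] (PP/N)/(S/NP)  lex  "near"
[1,2] (S/NP)/(PP\NP)  lex  "quickly"
[2,3] PP\NP  lex  "liked"
[1,3] S/NP  >  k=2
[0,3] PP/N  >  k=1
[3,4] NP  lex  "idea"
[4,5] PP\NP  lex  "bone"
[3,5] PP  <  k=4
[5,6] (S\(PP/N))\PP  lex  "chased"
[3,6] S\(PP/N)  <  k=5
[0,6] S  <  k=3

[0,6] S   <
  [0,3] PP/N   >
    [0,1] "near" : (PP/N)/(S/NP)
    [1,3] S/NP   >
      [1,2] "quickly" : (S/NP)/(PP\NP)
      [2,3] "liked" : PP\NP
  [3,6] S\(PP/N)   <
    [3,5] PP   <
      [3,4] "idea" : NP
      [4,5] "bone" : PP\NP
    [5,6] "chased" : (S\(PP/N))\PP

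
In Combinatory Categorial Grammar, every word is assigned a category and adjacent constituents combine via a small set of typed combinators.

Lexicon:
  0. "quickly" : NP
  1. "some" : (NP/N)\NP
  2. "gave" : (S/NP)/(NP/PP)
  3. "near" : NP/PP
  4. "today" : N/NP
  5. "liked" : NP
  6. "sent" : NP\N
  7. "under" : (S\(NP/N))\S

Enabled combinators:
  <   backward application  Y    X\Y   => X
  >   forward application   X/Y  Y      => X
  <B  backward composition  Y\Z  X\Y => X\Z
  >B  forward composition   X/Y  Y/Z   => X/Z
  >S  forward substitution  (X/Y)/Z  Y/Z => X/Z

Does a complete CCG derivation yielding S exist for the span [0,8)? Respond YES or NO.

[0,8] S   <
  [0,2] NP/N   <
    [0,1] "quickly" : NP
    [1,2] "some" : (NP/N)\NP
  [2,8] S\(NP/N)   <
    [2,7] S   >
      [2,4] S/NP   >
        [2,3] "gave" : (S/NP)/(NP/PP)
        [3,4] "near" : NP/PP
      [4,7] NP   <
        [4,6] N   >
          [4,5] "today" : N/NP
          [5,6] "liked" : NP
        [6,7] "sent" : NP\N
    [7,8] "under" : (S\(NP/N))\S

YES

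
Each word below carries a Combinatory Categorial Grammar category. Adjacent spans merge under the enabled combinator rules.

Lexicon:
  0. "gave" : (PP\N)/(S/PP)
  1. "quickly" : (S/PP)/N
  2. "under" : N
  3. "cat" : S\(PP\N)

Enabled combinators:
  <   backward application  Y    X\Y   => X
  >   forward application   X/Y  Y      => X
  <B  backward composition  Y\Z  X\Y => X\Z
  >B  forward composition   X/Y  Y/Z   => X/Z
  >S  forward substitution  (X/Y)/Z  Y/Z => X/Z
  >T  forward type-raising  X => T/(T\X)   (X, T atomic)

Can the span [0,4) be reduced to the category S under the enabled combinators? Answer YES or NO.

[0,4] S   <
  [0,3] PP\N   >
    [0,1] "gave" : (PP\N)/(S/PP)
    [1,3] S/PP   >
      [1,2] "quickly" : (S/PP)/N
      [2,3] "under" : N
  [3,4] "cat" : S\(PP\N)

YES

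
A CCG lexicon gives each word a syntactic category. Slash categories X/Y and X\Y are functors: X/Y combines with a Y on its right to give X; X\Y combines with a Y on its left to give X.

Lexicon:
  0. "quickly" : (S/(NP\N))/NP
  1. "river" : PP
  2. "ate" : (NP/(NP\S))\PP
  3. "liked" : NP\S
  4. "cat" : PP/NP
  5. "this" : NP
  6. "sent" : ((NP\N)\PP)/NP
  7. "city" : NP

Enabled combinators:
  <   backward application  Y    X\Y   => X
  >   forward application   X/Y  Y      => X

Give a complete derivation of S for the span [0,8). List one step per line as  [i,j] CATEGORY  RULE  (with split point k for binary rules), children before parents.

[0,1] (S/(NP\N))/NP  lex  "quickly"
[1,2] PP  lex  "river"
[2,3] (NP/(NP\S))\PP  lex  "ate"
[1,3] NP/(NP\S)  <  k=2
[3,4] NP\S  lex  "liked"
[1,4] NP  >  k=3
[0,4] S/(NP\N)  >  k=1
[4,5] PP/NP  lex  "cat"
[5,6] NP  lex  "this"
[4,6] PP  >  k=5
[6,7] ((NP\N)\PP)/NP  lex  "sent"
[7,8] NP  lex  "city"
[6,8] (NP\N)\PP  >  k=7
[4,8] NP\N  <  k=6
[0,8] S  >  k=4

[0,8] S   >
  [0,4] S/(NP\N)   >
    [0,1] "quickly" : (S/(NP\N))/NP
    [1,4] NP   >
      [1,3] NP/(NP\S)   <
        [1,2] "river" : PP
        [2,3] "ate" : (NP/(NP\S))\PP
      [3,4] "liked" : NP\S
  [4,8] NP\N   <
    [4,6] PP   >
      [4,5] "cat" : PP/NP
      [5,6] "this" : NP
    [6,8] (NP\N)\PP   >
      [6,7] "sent" : ((NP\N)\PP)/NP
      [7,8] "city" : NP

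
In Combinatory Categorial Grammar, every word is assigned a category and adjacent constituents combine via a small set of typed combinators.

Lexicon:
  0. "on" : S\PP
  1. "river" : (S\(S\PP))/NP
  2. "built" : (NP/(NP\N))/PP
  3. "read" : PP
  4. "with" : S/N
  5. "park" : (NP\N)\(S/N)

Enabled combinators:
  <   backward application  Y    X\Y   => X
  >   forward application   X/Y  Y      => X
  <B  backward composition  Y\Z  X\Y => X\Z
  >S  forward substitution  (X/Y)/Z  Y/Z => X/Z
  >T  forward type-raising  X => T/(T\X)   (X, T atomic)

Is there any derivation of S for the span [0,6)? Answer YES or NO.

[0,6] S   <
  [0,1] "on" : S\PP
  [1,6] S\(S\PP)   >
    [1,2] "river" : (S\(S\PP))/NP
    [2,6] NP   >
      [2,4] NP/(NP\N)   >
        [2,3] "built" : (NP/(NP\N))/PP
        [3,4] "read" : PP
      [4,6] NP\N   <
        [4,5] "with" : S/N
        [5,6] "park" : (NP\N)\(S/N)

YES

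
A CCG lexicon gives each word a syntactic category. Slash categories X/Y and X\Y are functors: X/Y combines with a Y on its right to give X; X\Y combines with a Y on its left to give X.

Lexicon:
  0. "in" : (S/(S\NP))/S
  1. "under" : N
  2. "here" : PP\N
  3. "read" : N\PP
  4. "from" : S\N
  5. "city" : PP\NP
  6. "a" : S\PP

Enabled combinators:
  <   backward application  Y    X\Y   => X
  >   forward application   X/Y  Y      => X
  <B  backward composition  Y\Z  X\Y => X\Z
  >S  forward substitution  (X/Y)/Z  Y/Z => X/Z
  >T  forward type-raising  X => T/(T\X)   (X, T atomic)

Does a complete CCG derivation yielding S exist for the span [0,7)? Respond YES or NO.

[0,7] S   >
  [0,5] S/(S\NP)   >
    [0,1] "in" : (S/(S\NP))/S
    [1,5] S   >
      [1,2] S/(S\N)   >T
        [1,2] "under" : N
      [2,5] S\N   <B
        [2,3] "here" : PP\N
        [3,5] S\PP   <B
          [3,4] "read" : N\PP
          [4,5] "from" : S\N
  [5,7] S\NP   <B
    [5,6] "city" : PP\NP
    [6,7] "a" : S\PP

YES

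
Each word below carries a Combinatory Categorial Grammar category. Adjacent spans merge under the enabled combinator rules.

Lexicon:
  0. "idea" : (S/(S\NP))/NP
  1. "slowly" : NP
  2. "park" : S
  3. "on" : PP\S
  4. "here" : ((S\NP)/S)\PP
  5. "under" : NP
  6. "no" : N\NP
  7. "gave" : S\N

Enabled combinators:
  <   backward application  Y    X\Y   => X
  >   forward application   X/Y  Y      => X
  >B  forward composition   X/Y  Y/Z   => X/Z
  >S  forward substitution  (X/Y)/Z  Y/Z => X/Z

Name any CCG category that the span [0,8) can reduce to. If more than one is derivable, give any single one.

S

[0,8] S   >
  [0,2] S/(S\NP)   >
    [0,1] "idea" : (S/(S\NP))/NP
    [1,2] "slowly" : NP
  [2,8] S\NP   >
    [2,5] (S\NP)/S   <
      [2,4] PP   <
        [2,3] "park" : S
        [3,4] "on" : PP\S
      [4,5] "here" : ((S\NP)/S)\PP
    [5,8] S   <
      [5,7] N   <
        [5,6] "under" : NP
        [6,7] "no" : N\NP
      [7,8] "gave" : S\N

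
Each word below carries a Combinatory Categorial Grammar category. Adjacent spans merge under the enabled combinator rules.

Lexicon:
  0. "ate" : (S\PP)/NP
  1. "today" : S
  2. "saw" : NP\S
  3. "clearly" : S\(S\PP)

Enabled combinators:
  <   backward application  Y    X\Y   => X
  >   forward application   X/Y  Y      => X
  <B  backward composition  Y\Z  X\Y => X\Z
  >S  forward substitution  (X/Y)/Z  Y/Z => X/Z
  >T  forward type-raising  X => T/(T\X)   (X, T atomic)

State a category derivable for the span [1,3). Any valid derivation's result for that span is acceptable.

NP

[0,4] S   <
  [0,3] S\PP   >
    [0,1] "ate" : (S\PP)/NP
    [1,3] NP   <
      [1,2] "today" : S
      [2,3] "saw" : NP\S
  [3,4] "clearly" : S\(S\PP)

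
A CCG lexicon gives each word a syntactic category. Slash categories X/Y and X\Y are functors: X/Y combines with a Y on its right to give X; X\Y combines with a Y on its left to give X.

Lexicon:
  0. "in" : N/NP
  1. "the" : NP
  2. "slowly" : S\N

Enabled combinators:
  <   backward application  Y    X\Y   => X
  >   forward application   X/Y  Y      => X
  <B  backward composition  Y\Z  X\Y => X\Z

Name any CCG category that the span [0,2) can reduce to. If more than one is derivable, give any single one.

[0,3] S   <
  [0,2] N   >
    [0,1] "in" : N/NP
    [1,2] "the" : NP
  [2,3] "slowly" : S\N

N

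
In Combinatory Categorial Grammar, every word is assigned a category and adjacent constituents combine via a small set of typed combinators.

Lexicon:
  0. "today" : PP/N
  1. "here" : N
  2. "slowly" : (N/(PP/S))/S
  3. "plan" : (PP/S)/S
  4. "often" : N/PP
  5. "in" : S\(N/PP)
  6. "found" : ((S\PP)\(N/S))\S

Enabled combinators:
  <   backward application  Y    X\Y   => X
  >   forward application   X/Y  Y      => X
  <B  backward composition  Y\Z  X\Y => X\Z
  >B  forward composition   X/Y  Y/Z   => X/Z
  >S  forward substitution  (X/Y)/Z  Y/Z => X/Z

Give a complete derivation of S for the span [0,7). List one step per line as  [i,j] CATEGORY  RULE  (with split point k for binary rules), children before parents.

[0,1] PP/N  lex  "today"
[1,2] N  lex  "here"
[0,2] PP  >  k=1
[2,3] (N/(PP/S))/S  lex  "slowly"
[3,4] (PP/S)/S  lex  "plan"
[2,4] N/S  >S  k=3
[4,5] N/PP  lex  "often"
[5,6] S\(N/PP)  lex  "in"
[4,6] S  <  k=5
[6,7] ((S\PP)\(N/S))\S  lex  "found"
[4,7] (S\PP)\(N/S)  <  k=6
[2,7] S\PP  <  k=4
[0,7] S  <  k=2

[0,7] S   <
  [0,2] PP   >
    [0,1] "today" : PP/N
    [1,2] "here" : N
  [2,7] S\PP   <
    [2,4] N/S   >S
      [2,3] "slowly" : (N/(PP/S))/S
      [3,4] "plan" : (PP/S)/S
    [4,7] (S\PP)\(N/S)   <
      [4,6] S   <
        [4,5] "often" : N/PP
        [5,6] "in" : S\(N/PP)
      [6,7] "found" : ((S\PP)\(N/S))\S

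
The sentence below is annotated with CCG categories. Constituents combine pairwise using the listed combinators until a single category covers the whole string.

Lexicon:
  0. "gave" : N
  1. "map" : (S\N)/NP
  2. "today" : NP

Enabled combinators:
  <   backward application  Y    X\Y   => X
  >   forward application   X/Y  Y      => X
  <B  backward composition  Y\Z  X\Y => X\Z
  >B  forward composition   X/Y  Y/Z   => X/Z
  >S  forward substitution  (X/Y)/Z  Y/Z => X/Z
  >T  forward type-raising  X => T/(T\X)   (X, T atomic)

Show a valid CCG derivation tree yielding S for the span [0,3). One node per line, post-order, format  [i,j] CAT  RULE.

[0,1] N  lex  "gave"
[1,2] (S\N)/NP  lex  "map"
[2,3] NP  lex  "today"
[1,3] S\N  >  k=2
[0,3] S  <  k=1

[0,3] S   <
  [0,1] "gave" : N
  [1,3] S\N   >
    [1,2] "map" : (S\N)/NP
    [2,3] "today" : NP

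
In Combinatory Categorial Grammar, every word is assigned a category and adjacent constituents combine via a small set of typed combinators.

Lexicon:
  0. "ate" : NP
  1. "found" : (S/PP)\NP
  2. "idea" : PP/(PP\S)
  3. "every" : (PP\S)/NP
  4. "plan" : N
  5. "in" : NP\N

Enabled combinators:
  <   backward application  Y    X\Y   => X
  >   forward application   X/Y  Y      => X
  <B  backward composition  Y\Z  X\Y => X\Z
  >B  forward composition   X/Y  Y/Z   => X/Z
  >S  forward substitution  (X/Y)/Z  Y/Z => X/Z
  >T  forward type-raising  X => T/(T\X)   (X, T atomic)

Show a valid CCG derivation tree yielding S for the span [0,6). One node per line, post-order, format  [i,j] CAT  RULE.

[0,6] S   >
  [0,2] S/PP   <
    [0,1] "ate" : NP
    [1,2] "found" : (S/PP)\NP
  [2,6] PP   >
    [2,3] "idea" : PP/(PP\S)
    [3,6] PP\S   >
      [3,4] "every" : (PP\S)/NP
      [4,6] NP   <
        [4,5] "plan" : N
        [5,6] "in" : NP\N

[0,1] NP  lex  "ate"
[1,2] (S/PP)\NP  lex  "found"
[0,2] S/PP  <  k=1
[2,3] PP/(PP\S)  lex  "idea"
[3,4] (PP\S)/NP  lex  "every"
[4,5] N  lex  "plan"
[5,6] NP\N  lex  "in"
[4,6] NP  <  k=5
[3,6] PP\S  >  k=4
[2,6] PP  >  k=3
[0,6] S  >  k=2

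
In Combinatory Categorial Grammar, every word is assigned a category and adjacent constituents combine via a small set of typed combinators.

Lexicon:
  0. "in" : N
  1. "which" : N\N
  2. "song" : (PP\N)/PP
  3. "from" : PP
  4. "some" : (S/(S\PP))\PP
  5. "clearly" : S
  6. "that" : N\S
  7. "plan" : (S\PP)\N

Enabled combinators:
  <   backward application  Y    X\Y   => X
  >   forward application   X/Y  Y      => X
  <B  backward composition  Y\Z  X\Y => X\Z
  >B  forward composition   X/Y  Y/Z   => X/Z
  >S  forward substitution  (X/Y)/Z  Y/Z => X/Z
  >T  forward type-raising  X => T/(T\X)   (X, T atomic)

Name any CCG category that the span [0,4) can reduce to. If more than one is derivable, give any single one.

PP

[0,8] S   >
  [0,5] S/(S\PP)   <
    [0,4] PP   >
      [0,1] PP/(PP\N)   >T
        [0,1] "in" : N
      [1,4] PP\N   <B
        [1,2] "which" : N\N
        [2,4] PP\N   >
          [2,3] "song" : (PP\N)/PP
          [3,4] "from" : PP
    [4,5] "some" : (S/(S\PP))\PP
  [5,8] S\PP   <
    [5,7] N   >
      [5,6] N/(N\S)   >T
        [5,6] "clearly" : S
      [6,7] "that" : N\S
    [7,8] "plan" : (S\PP)\N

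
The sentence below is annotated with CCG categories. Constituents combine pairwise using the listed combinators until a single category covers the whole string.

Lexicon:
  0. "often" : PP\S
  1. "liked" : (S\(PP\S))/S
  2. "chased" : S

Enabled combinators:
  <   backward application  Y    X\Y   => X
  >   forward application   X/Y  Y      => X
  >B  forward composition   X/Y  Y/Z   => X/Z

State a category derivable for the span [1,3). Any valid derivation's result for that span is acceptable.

S\(PP\S)

[0,3] S   <
  [0,1] "often" : PP\S
  [1,3] S\(PP\S)   >
    [1,2] "liked" : (S\(PP\S))/S
    [2,3] "chased" : S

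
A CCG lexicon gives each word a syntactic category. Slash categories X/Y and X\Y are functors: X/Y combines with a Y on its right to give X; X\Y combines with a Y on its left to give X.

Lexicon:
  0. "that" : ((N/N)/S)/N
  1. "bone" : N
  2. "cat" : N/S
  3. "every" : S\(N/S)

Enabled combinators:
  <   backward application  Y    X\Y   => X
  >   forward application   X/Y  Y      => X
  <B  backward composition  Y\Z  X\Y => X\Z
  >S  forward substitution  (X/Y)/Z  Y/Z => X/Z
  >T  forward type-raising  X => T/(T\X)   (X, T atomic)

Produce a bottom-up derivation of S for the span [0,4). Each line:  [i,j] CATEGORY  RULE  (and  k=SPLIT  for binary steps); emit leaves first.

[0,1] ((N/N)/S)/N  lex  "that"
[1,2] N  lex  "bone"
[0,2] (N/N)/S  >  k=1
[2,3] N/S  lex  "cat"
[0,3] N/S  >S  k=2
[3,4] S\(N/S)  lex  "every"
[0,4] S  <  k=3

[0,4] S   <
  [0,3] N/S   >S
    [0,2] (N/N)/S   >
      [0,1] "that" : ((N/N)/S)/N
      [1,2] "bone" : N
    [2,3] "cat" : N/S
  [3,4] "every" : S\(N/S)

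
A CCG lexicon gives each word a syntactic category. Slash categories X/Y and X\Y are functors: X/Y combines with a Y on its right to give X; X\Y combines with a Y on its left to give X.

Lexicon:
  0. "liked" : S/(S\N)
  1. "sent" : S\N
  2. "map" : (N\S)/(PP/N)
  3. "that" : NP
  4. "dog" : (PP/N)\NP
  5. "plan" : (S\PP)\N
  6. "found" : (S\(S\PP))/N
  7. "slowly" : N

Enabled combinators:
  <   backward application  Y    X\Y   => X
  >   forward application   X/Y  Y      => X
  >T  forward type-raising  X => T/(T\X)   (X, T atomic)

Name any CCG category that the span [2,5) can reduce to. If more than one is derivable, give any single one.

N\S

[0,8] S   <
  [0,6] S\PP   <
    [0,5] N   <
      [0,2] S   >
        [0,1] "liked" : S/(S\N)
        [1,2] "sent" : S\N
      [2,5] N\S   >
        [2,3] "map" : (N\S)/(PP/N)
        [3,5] PP/N   <
          [3,4] "that" : NP
          [4,5] "dog" : (PP/N)\NP
    [5,6] "plan" : (S\PP)\N
  [6,8] S\(S\PP)   >
    [6,7] "found" : (S\(S\PP))/N
    [7,8] "slowly" : N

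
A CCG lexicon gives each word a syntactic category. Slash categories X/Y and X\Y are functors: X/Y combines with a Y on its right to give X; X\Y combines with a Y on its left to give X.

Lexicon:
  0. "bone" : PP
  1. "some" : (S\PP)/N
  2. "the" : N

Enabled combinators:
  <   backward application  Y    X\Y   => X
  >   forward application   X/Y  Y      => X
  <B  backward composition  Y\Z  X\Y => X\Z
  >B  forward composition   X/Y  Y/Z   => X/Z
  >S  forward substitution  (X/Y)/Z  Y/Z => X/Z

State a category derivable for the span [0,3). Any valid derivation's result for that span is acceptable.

[0,3] S   <
  [0,1] "bone" : PP
  [1,3] S\PP   >
    [1,2] "some" : (S\PP)/N
    [2,3] "the" : N

S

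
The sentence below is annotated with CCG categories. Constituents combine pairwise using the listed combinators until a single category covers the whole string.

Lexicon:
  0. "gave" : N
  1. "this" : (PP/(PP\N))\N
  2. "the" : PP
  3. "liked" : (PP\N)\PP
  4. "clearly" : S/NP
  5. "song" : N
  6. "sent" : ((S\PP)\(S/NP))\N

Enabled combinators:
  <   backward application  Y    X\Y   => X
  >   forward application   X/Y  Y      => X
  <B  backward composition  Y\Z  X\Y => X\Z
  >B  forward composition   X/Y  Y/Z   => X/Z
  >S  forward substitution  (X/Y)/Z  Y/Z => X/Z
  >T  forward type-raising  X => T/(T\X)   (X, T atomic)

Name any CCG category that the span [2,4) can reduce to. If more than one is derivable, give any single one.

[0,7] S   <
  [0,4] PP   >
    [0,2] PP/(PP\N)   <
      [0,1] "gave" : N
      [1,2] "this" : (PP/(PP\N))\N
    [2,4] PP\N   <
      [2,3] "the" : PP
      [3,4] "liked" : (PP\N)\PP
  [4,7] S\PP   <
    [4,5] "clearly" : S/NP
    [5,7] (S\PP)\(S/NP)   <
      [5,6] "song" : N
      [6,7] "sent" : ((S\PP)\(S/NP))\N

PP\N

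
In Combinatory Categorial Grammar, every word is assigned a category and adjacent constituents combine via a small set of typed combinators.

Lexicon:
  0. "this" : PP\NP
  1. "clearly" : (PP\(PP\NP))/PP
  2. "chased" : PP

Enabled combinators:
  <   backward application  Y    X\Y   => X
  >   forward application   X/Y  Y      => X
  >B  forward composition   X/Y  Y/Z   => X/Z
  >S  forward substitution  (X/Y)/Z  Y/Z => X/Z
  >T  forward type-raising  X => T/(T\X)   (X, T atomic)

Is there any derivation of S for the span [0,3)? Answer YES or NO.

NO

PP\NP (PP\(PP\NP))/PP PP
CKY chart[0,3] = {N/(N\PP), NP/(NP\PP), PP, PP/(PP\PP), S/(S\PP)}; S ∉ chart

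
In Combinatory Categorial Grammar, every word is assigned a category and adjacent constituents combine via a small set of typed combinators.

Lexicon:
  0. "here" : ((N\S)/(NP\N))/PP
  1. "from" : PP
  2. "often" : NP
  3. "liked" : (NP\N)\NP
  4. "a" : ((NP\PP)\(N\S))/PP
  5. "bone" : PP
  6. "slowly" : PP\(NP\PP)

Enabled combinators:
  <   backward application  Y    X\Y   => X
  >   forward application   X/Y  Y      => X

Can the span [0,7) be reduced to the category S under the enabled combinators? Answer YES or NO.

NO

((N\S)/(NP\N))/PP PP NP (NP\N)\NP ((NP\PP)\(N\S))/PP PP PP\(NP\PP)
CKY chart[0,7] = {PP}; S ∉ chart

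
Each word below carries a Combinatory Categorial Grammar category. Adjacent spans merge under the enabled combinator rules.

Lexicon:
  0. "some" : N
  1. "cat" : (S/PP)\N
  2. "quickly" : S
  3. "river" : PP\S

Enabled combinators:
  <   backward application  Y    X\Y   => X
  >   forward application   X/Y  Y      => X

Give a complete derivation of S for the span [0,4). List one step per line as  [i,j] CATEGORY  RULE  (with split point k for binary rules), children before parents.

[0,4] S   >
  [0,2] S/PP   <
    [0,1] "some" : N
    [1,2] "cat" : (S/PP)\N
  [2,4] PP   <
    [2,3] "quickly" : S
    [3,4] "river" : PP\S

[0,1] N  lex  "some"
[1,2] (S/PP)\N  lex  "cat"
[0,2] S/PP  <  k=1
[2,3] S  lex  "quickly"
[3,4] PP\S  lex  "river"
[2,4] PP  <  k=3
[0,4] S  >  k=2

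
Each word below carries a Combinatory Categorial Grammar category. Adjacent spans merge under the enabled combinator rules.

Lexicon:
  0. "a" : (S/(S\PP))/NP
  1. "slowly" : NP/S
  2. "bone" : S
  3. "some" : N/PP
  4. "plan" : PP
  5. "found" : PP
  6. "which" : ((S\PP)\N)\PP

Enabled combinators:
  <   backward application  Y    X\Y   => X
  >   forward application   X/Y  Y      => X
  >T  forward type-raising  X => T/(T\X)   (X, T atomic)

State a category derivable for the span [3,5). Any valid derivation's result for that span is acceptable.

N

[0,7] S   >
  [0,3] S/(S\PP)   >
    [0,1] "a" : (S/(S\PP))/NP
    [1,3] NP   >
      [1,2] "slowly" : NP/S
      [2,3] "bone" : S
  [3,7] S\PP   <
    [3,5] N   >
      [3,4] "some" : N/PP
      [4,5] "plan" : PP
    [5,7] (S\PP)\N   <
      [5,6] "found" : PP
      [6,7] "which" : ((S\PP)\N)\PP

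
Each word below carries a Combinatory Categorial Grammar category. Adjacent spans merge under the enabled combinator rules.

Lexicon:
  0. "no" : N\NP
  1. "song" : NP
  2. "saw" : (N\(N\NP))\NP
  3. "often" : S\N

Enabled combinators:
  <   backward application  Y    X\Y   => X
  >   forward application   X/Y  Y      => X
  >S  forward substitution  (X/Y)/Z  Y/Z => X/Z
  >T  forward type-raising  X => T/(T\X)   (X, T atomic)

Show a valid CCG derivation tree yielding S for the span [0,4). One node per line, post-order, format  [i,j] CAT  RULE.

[0,4] S   <
  [0,3] N   <
    [0,1] "no" : N\NP
    [1,3] N\(N\NP)   <
      [1,2] "song" : NP
      [2,3] "saw" : (N\(N\NP))\NP
  [3,4] "often" : S\N

[0,1] N\NP  lex  "no"
[1,2] NP  lex  "song"
[2,3] (N\(N\NP))\NP  lex  "saw"
[1,3] N\(N\NP)  <  k=2
[0,3] N  <  k=1
[3,4] S\N  lex  "often"
[0,4] S  <  k=3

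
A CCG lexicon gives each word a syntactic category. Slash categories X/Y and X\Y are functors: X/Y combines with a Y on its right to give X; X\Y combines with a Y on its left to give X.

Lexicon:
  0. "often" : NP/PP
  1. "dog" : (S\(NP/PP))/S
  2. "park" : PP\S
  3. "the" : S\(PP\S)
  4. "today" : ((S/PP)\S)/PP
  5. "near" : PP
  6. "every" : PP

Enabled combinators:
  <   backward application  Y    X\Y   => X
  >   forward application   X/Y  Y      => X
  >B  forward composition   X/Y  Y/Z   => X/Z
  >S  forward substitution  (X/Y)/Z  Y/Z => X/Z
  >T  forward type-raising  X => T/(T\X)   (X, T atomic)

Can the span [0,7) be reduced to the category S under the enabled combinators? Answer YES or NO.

YES

[0,7] S   >
  [0,6] S/PP   <
    [0,4] S   <
      [0,1] "often" : NP/PP
      [1,4] S\(NP/PP)   >
        [1,2] "dog" : (S\(NP/PP))/S
        [2,4] S   <
          [2,3] "park" : PP\S
          [3,4] "the" : S\(PP\S)
    [4,6] (S/PP)\S   >
      [4,5] "today" : ((S/PP)\S)/PP
      [5,6] "near" : PP
  [6,7] "every" : PP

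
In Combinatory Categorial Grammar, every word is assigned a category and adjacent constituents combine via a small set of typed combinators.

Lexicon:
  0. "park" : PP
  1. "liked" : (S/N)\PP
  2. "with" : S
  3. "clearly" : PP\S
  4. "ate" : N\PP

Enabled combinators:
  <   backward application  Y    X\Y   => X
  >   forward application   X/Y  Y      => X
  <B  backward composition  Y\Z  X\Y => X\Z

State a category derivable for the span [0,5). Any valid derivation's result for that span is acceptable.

[0,5] S   >
  [0,2] S/N   <
    [0,1] "park" : PP
    [1,2] "liked" : (S/N)\PP
  [2,5] N   <
    [2,3] "with" : S
    [3,5] N\S   <B
      [3,4] "clearly" : PP\S
      [4,5] "ate" : N\PP

S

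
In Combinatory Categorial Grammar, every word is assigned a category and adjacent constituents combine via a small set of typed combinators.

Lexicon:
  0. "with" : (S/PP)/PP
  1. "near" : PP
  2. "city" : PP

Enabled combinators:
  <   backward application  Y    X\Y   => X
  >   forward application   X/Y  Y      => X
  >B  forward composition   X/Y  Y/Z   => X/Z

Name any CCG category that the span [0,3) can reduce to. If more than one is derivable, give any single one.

S

[0,3] S   >
  [0,2] S/PP   >
    [0,1] "with" : (S/PP)/PP
    [1,2] "near" : PP
  [2,3] "city" : PP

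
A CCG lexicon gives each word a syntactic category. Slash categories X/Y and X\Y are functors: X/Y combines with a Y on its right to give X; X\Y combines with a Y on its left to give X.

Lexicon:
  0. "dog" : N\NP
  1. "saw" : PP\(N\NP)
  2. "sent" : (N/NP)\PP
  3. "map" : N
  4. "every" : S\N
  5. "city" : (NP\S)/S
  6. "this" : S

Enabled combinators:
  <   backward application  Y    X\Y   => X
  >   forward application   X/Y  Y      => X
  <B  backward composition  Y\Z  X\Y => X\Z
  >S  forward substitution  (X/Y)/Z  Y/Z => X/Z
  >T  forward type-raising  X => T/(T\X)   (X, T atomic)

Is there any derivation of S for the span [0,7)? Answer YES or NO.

NO

N\NP PP\(N\NP) (N/NP)\PP N S\N (NP\S)/S S
CKY chart[0,7] = {N, N/(N\N), NP/(NP\N), PP/(PP\N), S/(S\N)}; S ∉ chart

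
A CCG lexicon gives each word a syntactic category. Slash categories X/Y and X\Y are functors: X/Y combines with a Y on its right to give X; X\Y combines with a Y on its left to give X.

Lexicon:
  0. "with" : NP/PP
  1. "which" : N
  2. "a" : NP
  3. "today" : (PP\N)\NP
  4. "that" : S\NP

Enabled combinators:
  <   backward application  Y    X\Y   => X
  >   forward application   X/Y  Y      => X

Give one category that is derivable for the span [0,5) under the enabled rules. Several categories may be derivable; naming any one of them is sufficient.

S

[0,5] S   <
  [0,4] NP   >
    [0,1] "with" : NP/PP
    [1,4] PP   <
      [1,2] "which" : N
      [2,4] PP\N   <
        [2,3] "a" : NP
        [3,4] "today" : (PP\N)\NP
  [4,5] "that" : S\NP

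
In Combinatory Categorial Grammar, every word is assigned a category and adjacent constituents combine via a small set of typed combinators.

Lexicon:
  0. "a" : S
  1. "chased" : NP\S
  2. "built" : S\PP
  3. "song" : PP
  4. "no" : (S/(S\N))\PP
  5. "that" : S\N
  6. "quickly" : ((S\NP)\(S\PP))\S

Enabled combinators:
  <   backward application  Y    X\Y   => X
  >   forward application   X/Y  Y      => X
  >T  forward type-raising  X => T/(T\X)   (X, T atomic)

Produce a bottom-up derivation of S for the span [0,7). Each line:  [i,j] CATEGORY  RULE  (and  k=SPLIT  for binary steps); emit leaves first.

[0,1] S  lex  "a"
[1,2] NP\S  lex  "chased"
[0,2] NP  <  k=1
[2,3] S\PP  lex  "built"
[3,4] PP  lex  "song"
[4,5] (S/(S\N))\PP  lex  "no"
[3,5] S/(S\N)  <  k=4
[5,6] S\N  lex  "that"
[3,6] S  >  k=5
[6,7] ((S\NP)\(S\PP))\S  lex  "quickly"
[3,7] (S\NP)\(S\PP)  <  k=6
[2,7] S\NP  <  k=3
[0,7] S  <  k=2

[0,7] S   <
  [0,2] NP   <
    [0,1] "a" : S
    [1,2] "chased" : NP\S
  [2,7] S\NP   <
    [2,3] "built" : S\PP
    [3,7] (S\NP)\(S\PP)   <
      [3,6] S   >
        [3,5] S/(S\N)   <
          [3,4] "song" : PP
          [4,5] "no" : (S/(S\N))\PP
        [5,6] "that" : S\N
      [6,7] "quickly" : ((S\NP)\(S\PP))\S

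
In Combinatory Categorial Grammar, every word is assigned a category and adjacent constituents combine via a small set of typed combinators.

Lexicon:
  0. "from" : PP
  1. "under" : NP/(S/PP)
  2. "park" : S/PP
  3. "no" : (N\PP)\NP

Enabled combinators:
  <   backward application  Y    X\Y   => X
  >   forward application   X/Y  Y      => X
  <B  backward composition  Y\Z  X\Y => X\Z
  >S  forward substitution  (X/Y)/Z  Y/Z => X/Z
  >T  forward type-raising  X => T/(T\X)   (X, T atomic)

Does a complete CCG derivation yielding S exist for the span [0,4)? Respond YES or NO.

NO

PP NP/(S/PP) S/PP (N\PP)\NP
CKY chart[0,4] = {N, N/(N\N), NP/(NP\N), PP/(PP\N), S/(S\N)}; S ∉ chart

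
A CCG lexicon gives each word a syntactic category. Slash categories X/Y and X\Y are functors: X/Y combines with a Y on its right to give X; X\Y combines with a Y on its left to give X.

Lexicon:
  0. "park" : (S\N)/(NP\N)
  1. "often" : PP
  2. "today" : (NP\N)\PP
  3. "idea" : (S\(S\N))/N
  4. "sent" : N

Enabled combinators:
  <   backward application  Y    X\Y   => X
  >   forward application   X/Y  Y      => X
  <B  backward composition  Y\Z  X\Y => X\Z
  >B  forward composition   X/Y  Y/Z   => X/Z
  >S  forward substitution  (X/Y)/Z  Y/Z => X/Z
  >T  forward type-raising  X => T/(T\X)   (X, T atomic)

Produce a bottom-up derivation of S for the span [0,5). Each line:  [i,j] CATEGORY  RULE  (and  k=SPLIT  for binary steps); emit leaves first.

[0,5] S   <
  [0,3] S\N   >
    [0,1] "park" : (S\N)/(NP\N)
    [1,3] NP\N   <
      [1,2] "often" : PP
      [2,3] "today" : (NP\N)\PP
  [3,5] S\(S\N)   >
    [3,4] "idea" : (S\(S\N))/N
    [4,5] "sent" : N

[0,1] (S\N)/(NP\N)  lex  "park"
[1,2] PP  lex  "often"
[2,3] (NP\N)\PP  lex  "today"
[1,3] NP\N  <  k=2
[0,3] S\N  >  k=1
[3,4] (S\(S\N))/N  lex  "idea"
[4,5] N  lex  "sent"
[3,5] S\(S\N)  >  k=4
[0,5] S  <  k=3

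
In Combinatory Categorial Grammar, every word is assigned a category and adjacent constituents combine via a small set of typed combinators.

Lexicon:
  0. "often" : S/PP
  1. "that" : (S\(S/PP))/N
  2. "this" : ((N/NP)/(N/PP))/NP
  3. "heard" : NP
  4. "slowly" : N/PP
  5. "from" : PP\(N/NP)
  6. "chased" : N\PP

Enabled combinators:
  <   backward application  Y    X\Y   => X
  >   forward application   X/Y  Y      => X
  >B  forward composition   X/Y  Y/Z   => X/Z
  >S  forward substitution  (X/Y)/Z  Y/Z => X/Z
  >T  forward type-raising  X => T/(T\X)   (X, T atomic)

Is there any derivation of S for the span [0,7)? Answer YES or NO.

YES

[0,7] S   <
  [0,1] "often" : S/PP
  [1,7] S\(S/PP)   >
    [1,2] "that" : (S\(S/PP))/N
    [2,7] N   <
      [2,6] PP   <
        [2,5] N/NP   >
          [2,4] (N/NP)/(N/PP)   >
            [2,3] "this" : ((N/NP)/(N/PP))/NP
            [3,4] "heard" : NP
          [4,5] "slowly" : N/PP
        [5,6] "from" : PP\(N/NP)
      [6,7] "chased" : N\PP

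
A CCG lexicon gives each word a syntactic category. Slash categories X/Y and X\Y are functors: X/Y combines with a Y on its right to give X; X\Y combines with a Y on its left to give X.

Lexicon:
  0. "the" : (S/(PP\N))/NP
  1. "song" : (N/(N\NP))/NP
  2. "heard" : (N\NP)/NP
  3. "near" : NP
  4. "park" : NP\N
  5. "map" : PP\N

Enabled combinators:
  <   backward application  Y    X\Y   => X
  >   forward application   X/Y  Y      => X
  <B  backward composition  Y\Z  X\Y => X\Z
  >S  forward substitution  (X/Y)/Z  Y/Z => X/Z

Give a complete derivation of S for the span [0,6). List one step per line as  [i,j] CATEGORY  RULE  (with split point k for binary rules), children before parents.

[0,1] (S/(PP\N))/NP  lex  "the"
[1,2] (N/(N\NP))/NP  lex  "song"
[2,3] (N\NP)/NP  lex  "heard"
[1,3] N/NP  >S  k=2
[3,4] NP  lex  "near"
[1,4] N  >  k=3
[4,5] NP\N  lex  "park"
[1,5] NP  <  k=4
[0,5] S/(PP\N)  >  k=1
[5,6] PP\N  lex  "map"
[0,6] S  >  k=5

[0,6] S   >
  [0,5] S/(PP\N)   >
    [0,1] "the" : (S/(PP\N))/NP
    [1,5] NP   <
      [1,4] N   >
        [1,3] N/NP   >S
          [1,2] "song" : (N/(N\NP))/NP
          [2,3] "heard" : (N\NP)/NP
        [3,4] "near" : NP
      [4,5] "park" : NP\N
  [5,6] "map" : PP\N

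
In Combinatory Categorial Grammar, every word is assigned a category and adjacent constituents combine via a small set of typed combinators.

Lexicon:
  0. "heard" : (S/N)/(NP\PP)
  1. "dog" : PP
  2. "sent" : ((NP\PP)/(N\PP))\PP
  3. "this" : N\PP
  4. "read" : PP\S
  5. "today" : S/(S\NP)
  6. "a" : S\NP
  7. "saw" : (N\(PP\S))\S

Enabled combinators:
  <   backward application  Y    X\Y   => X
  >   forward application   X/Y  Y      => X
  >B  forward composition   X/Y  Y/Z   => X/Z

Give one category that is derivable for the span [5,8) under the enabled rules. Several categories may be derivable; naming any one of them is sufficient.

N\(PP\S)

[0,8] S   >
  [0,4] S/N   >
    [0,1] "heard" : (S/N)/(NP\PP)
    [1,4] NP\PP   >
      [1,3] (NP\PP)/(N\PP)   <
        [1,2] "dog" : PP
        [2,3] "sent" : ((NP\PP)/(N\PP))\PP
      [3,4] "this" : N\PP
  [4,8] N   <
    [4,5] "read" : PP\S
    [5,8] N\(PP\S)   <
      [5,7] S   >
        [5,6] "today" : S/(S\NP)
        [6,7] "a" : S\NP
      [7,8] "saw" : (N\(PP\S))\S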